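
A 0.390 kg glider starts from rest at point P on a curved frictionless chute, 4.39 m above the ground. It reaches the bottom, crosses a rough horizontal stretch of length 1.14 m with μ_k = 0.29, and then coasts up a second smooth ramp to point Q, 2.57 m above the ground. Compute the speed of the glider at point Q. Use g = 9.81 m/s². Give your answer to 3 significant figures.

v = 5.41 m/s

Energy at P: mgh₁ = (0.390)(9.81)(4.39) = 16.796 J
Friction loss: W_f = μ_k mg d = 1.265 J
At Q: ½mv² + mgh₂ = mgh₁ − W_f
½mv² = 16.796 − 1.265 − 9.8326 = 5.6983 J
v = √(2 × 5.6983/0.390) = 5.406 m/s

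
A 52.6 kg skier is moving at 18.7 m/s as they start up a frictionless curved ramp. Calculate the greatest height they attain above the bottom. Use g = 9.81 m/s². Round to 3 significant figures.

h = 17.8 m

Setting KE at the bottom equal to PE gained: ½mv² = mgh
h = v²/(2g) = 18.7²/(2 × 9.81) = 17.82 m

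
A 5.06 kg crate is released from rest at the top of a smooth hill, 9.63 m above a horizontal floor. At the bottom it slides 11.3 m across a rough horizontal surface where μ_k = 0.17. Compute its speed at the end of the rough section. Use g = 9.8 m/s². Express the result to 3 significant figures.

Applying the work–energy principle:
mgh = ½mv² + μ_k m g d
W_f = μ_k mg d = (0.17)(5.06)(9.8)(11.3) = 95.26 J
½mv² = mgh − W_f = 477.53 − 95.26 = 382.27 J
v = √(2 × 382.27/5.06) = 12.29 m/s

v = 12.3 m/s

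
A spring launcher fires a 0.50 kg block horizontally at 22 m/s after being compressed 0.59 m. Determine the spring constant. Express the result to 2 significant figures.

Energy stored in the spring equals the launch KE: ½kx² = ½mv²
k = mv²/x² = (0.50)(22)²/(0.59)² = 695.2 N/m

k = 700 N/m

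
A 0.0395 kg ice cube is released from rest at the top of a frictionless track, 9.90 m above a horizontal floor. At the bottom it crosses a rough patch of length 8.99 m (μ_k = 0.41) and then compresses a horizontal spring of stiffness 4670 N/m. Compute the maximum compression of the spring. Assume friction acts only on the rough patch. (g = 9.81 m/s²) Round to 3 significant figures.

x = 0.0321 m

Initial energy: E₁ = mgh = (0.0395)(9.81)(9.90) = 3.8362 J
Friction removes W_f = μ_k mg d = (0.41)(0.0395)(9.81)(8.99) = 1.428 J
Energy reaching the spring: E = 3.8362 − 1.428 = 2.4079 J
At max compression ½kx² = E ⇒ x = √(2E/k) = √(2 × 2.4079/4670) = 0.03211 m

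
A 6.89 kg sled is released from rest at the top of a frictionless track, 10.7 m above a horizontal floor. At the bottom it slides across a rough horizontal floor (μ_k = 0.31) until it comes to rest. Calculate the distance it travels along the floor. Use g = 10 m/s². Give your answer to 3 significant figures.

Energy at the top = energy at the end + work done against friction:
At rest all PE has been dissipated by friction: mgh = μ_k m g d
d = h/μ_k = 10.7/0.31 = 34.52 m

d = 34.5 m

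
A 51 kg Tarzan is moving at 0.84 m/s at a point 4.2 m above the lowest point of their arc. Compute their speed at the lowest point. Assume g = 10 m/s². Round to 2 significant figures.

By conservation of mechanical energy, ½mv₀² + mgh = ½mv²
v² = v₀² + 2gh = (0.84)² + 2(10)(4.2) = 84.706
v = √84.706 = 9.204 m/s

v = 9.2 m/s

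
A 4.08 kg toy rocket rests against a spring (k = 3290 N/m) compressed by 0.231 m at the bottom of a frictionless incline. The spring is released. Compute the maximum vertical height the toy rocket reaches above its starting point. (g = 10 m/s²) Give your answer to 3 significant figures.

h = 2.15 m

Energy conservation from release to the highest point: ½kx² = mgh
h = kx²/(2mg) = (3290)(0.231)²/(2 × 4.08 × 10) = 2.151 m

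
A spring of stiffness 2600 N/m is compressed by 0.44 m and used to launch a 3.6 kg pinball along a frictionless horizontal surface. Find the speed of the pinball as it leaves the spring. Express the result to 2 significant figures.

v = 12 m/s

Spring PE converts entirely to kinetic energy: ½kx² = ½mv²
v = x√(k/m) = 0.44 × √(2600/3.6) = 11.82 m/s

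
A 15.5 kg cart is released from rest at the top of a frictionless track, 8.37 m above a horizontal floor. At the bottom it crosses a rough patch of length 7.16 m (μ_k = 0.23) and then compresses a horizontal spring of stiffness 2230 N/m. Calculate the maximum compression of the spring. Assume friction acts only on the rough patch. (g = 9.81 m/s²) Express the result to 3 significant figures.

x = 0.958 m

Initial energy: E₁ = mgh = (15.5)(9.81)(8.37) = 1272.7 J
Friction removes W_f = μ_k mg d = (0.23)(15.5)(9.81)(7.16) = 250.4 J
Energy reaching the spring: E = 1272.7 − 250.4 = 1022.3 J
At max compression ½kx² = E ⇒ x = √(2E/k) = √(2 × 1022.3/2230) = 0.9575 m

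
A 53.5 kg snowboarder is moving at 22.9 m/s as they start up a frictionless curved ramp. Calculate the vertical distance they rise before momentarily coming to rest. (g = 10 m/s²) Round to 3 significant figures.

h = 26.2 m

Setting KE at the bottom equal to PE gained: ½mv² = mgh
h = v²/(2g) = 22.9²/(2 × 10) = 26.22 m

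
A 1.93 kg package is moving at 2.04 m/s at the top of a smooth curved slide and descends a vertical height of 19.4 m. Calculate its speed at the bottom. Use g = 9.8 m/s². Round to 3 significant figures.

v = 19.6 m/s

Mechanical energy is conserved (no friction): ½mv₀² + mgh = ½mv²
v² = v₀² + 2gh = (2.04)² + 2(9.8)(19.4) = 384.40
v = √384.40 = 19.61 m/s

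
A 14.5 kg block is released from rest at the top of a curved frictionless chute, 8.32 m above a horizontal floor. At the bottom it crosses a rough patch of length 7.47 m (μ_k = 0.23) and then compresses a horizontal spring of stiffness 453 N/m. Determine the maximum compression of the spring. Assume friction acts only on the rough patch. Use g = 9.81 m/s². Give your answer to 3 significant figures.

Initial energy: E₁ = mgh = (14.5)(9.81)(8.32) = 1183.5 J
Friction removes W_f = μ_k mg d = (0.23)(14.5)(9.81)(7.47) = 244.4 J
Energy reaching the spring: E = 1183.5 − 244.4 = 939.09 J
At max compression ½kx² = E ⇒ x = √(2E/k) = √(2 × 939.09/453) = 2.036 m

x = 2.04 m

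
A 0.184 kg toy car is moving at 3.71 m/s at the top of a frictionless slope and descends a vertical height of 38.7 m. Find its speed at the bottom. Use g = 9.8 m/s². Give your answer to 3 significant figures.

v = 27.8 m/s

Energy conservation between the two points: ½mv₀² + mgh = ½mv²
v² = v₀² + 2gh = (3.71)² + 2(9.8)(38.7) = 772.28
v = √772.28 = 27.79 m/s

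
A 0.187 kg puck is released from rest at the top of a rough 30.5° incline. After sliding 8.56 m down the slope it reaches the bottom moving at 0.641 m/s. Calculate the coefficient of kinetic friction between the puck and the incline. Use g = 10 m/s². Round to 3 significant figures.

The energy dissipated by friction is the PE lost minus the KE gained:
mgL sinθ = 8.1243 J; ½mv² = 0.038417 J
W_f = 8.1243 − 0.038417 = 8.086 J
μ_k = W_f/(mg cosθ · L) = 8.086/(1.611 × 8.56) = 0.5863

μ_k = 0.586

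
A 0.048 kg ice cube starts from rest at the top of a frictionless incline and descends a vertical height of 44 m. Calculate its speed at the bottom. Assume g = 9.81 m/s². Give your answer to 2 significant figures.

v = 29 m/s

Equating total energy at the two states: mgh = ½mv²
v = √(2gh) = √(2 × 9.81 × 44) = √863.28 = 29.38 m/s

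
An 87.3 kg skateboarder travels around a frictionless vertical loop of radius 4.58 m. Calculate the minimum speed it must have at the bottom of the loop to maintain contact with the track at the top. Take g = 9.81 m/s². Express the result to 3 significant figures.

v = 15.0 m/s

At the top: mg = mv_top²/r ⇒ v_top² = gr = 44.93 m²/s²
Energy from bottom to top (height 2r): ½mv_bot² = ½mv_top² + mg(2r)
v_bot² = gr + 4gr = 5gr = 224.6
v_bot = √(5gr) = 14.99 m/s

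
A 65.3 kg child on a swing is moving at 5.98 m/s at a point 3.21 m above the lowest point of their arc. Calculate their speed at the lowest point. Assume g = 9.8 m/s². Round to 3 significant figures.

Equating total energy at the two states: ½mv₀² + mgh = ½mv²
v² = v₀² + 2gh = (5.98)² + 2(9.8)(3.21) = 98.676
v = √98.676 = 9.934 m/s

v = 9.93 m/s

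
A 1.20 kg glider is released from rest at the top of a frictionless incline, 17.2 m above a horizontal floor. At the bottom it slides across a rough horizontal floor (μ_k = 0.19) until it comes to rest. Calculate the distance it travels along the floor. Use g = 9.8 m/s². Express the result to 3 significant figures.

d = 90.5 m

Energy at the top = energy at the end + work done against friction:
At rest all PE has been dissipated by friction: mgh = μ_k m g d
d = h/μ_k = 17.2/0.19 = 90.53 m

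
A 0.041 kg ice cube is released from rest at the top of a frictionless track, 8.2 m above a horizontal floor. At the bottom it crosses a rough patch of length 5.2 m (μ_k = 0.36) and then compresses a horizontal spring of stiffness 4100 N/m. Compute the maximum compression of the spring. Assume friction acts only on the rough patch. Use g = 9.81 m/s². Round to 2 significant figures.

Initial energy: E₁ = mgh = (0.041)(9.81)(8.2) = 3.2981 J
Friction removes W_f = μ_k mg d = (0.36)(0.041)(9.81)(5.2) = 0.7529 J
Energy reaching the spring: E = 3.2981 − 0.7529 = 2.5452 J
At max compression ½kx² = E ⇒ x = √(2E/k) = √(2 × 2.5452/4100) = 0.03524 m

x = 0.035 m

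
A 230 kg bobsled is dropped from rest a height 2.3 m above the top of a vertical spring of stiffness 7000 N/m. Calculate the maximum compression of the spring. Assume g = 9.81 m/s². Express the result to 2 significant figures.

x = 1.6 m

Measuring PE from the top of the relaxed spring, at max compression the bobsled has dropped H + x with zero KE, so:
mg(H + x) = ½kx²
½(7000)x² − (230)(9.81)x − (230)(9.81)(2.3) = 0
3500x² − 2256x − 5189 = 0
x = [2256 + √(5.091e+06 + 7.2653e+07)]/(2 × 3500) = 1.582 m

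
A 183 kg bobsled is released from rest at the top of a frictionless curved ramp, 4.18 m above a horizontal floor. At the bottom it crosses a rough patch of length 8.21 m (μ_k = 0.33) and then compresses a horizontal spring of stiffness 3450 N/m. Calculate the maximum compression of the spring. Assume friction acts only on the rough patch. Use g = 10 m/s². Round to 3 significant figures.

Initial energy: E₁ = mgh = (183)(10)(4.18) = 7649.4 J
Friction removes W_f = μ_k mg d = (0.33)(183)(10)(8.21) = 4958 J
Energy reaching the spring: E = 7649.4 − 4958 = 2691.4 J
At max compression ½kx² = E ⇒ x = √(2E/k) = √(2 × 2691.4/3450) = 1.249 m

x = 1.25 m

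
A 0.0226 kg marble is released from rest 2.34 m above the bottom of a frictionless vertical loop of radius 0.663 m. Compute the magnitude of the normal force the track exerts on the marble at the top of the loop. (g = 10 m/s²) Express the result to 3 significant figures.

N = 0.465 N

Energy from release to top (height 2r): mgh = ½mv_top² + mg(2r)
v_top² = 2g(h − 2r) = 2(10)(2.34 − 1.326) = 20.280 m²/s²
At the top, both N and weight point toward the centre: N + mg = mv_top²/r
N = m(v_top²/r − g) = 0.0226(20.280/0.663 − 10) = 0.4653 N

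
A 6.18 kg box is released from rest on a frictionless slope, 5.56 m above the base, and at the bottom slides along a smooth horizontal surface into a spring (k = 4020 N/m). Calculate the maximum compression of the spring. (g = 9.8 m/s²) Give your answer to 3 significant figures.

x = 0.409 m

Energy conservation (no friction) from release to max compression: mgh = ½kx²
x = √(2mgh/k) = √(2 × 6.18 × 9.8 × 5.56 / 4020) = 0.4093 m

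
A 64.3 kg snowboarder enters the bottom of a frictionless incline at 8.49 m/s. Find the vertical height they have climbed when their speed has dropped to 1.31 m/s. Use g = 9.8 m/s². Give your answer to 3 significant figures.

Energy balance between the two points: ½mv₁² = ½mv₂² + mgh
h = (v₁² − v₂²)/(2g) = (8.49² − 1.31²)/(2 × 9.8) = 3.590 m

h = 3.59 m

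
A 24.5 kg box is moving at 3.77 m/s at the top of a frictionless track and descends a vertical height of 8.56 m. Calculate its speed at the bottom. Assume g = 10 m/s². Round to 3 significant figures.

v = 13.6 m/s

By conservation of mechanical energy, ½mv₀² + mgh = ½mv²
v² = v₀² + 2gh = (3.77)² + 2(10)(8.56) = 185.41
v = √185.41 = 13.62 m/s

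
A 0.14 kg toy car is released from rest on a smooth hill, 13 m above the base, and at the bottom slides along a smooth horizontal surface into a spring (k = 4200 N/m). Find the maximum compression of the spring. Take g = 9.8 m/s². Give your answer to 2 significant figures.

x = 0.092 m

At max compression the car is momentarily at rest: mgh = ½kx²
x = √(2mgh/k) = √(2 × 0.14 × 9.8 × 13 / 4200) = 0.09216 m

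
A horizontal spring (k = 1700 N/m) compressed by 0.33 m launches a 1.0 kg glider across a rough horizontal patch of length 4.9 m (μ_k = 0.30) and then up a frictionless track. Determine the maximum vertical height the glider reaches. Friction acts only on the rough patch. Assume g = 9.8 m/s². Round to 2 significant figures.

Spring energy: E₀ = ½kx² = ½(1700)(0.33)² = 92.565 J
Friction: W_f = μ_k mg d = (0.30)(1.0)(9.8)(4.9) = 14.41 J
Energy at base of ramp: E = 92.565 − 14.41 = 78.159 J
At max height all remaining energy is PE: mgh = E ⇒ h = E/(mg) = 78.159/(1.0 × 9.8) = 7.975 m

h = 8.0 m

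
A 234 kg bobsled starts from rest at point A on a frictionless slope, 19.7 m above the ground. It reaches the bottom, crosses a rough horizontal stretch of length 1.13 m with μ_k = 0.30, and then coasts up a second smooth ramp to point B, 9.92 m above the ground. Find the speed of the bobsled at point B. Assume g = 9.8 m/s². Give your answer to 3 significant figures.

Energy at A: mgh₁ = (234)(9.8)(19.7) = 45176 J
Friction loss: W_f = μ_k mg d = 777.4 J
At B: ½mv² + mgh₂ = mgh₁ − W_f
½mv² = 45176 − 777.4 − 22749 = 21650 J
v = √(2 × 21650/234) = 13.60 m/s

v = 13.6 m/s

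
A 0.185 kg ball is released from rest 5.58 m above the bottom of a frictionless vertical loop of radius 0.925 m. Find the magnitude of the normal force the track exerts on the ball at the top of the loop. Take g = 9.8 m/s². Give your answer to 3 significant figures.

Energy from release to top (height 2r): mgh = ½mv_top² + mg(2r)
v_top² = 2g(h − 2r) = 2(9.8)(5.58 − 1.850) = 73.108 m²/s²
At the top, both N and weight point toward the centre: N + mg = mv_top²/r
N = m(v_top²/r − g) = 0.185(73.108/0.925 − 9.8) = 12.81 N

N = 12.8 N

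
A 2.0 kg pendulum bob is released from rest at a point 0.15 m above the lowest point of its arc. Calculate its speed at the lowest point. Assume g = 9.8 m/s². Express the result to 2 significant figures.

Mechanical energy is conserved (no friction): mgh = ½mv²
The mass cancels from both sides.
v = √(2gh) = √(2 × 9.8 × 0.15) = √2.9400 = 1.715 m/s

v = 1.7 m/s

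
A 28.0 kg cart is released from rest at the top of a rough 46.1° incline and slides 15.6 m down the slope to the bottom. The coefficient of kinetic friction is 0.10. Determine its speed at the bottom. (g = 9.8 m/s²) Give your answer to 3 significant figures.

Taking the bottom as reference, mgh = ½mv² + μ_k N L with h = L sinθ, N = mg cosθ:
mgh = mgL sinθ = (28.0)(9.8)(15.6)sin46.1° = 3084.4 J
W_f = μ_k mg cosθ · L = (0.10)(28.0)(9.8)cos46.1°·15.6 = 296.8 J
½mv² = 3084.4 − 296.8 = 2787.6 J
v = √(2 × 2787.6/28.0) = 14.11 m/s

v = 14.1 m/s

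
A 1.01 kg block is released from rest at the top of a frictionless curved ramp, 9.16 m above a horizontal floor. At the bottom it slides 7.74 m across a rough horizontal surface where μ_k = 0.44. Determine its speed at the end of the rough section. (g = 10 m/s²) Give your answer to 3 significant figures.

Applying the work–energy principle:
mgh = ½mv² + μ_k m g d
W_f = μ_k mg d = (0.44)(1.01)(10)(7.74) = 34.40 J
½mv² = mgh − W_f = 92.516 − 34.40 = 58.119 J
v = √(2 × 58.119/1.01) = 10.73 m/s

v = 10.7 m/s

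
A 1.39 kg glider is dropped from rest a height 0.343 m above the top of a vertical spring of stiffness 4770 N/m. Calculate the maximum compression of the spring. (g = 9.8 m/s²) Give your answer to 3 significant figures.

Take the reference level at the top of the uncompressed spring. At max compression the glider has fallen H + x and is momentarily at rest:
mg(H + x) = ½kx²
½(4770)x² − (1.39)(9.8)x − (1.39)(9.8)(0.343) = 0
2385x² − 13.62x − 4.672 = 0
x = [13.62 + √(185.6 + 44574)]/(2 × 2385) = 0.04721 m

x = 0.0472 m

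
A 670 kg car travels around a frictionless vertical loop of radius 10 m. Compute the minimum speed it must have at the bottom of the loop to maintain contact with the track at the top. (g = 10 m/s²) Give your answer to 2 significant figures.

v = 22 m/s

At the top: mg = mv_top²/r ⇒ v_top² = gr = 100.0 m²/s²
Energy from bottom to top (height 2r): ½mv_bot² = ½mv_top² + mg(2r)
v_bot² = gr + 4gr = 5gr = 500.0
v_bot = √(5gr) = 22.36 m/s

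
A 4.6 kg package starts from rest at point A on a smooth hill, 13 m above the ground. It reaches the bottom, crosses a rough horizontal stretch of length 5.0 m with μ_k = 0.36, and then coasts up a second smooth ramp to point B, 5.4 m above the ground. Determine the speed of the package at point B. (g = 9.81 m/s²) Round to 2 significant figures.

v = 11 m/s

Energy at A: mgh₁ = (4.6)(9.81)(13) = 586.64 J
Friction loss: W_f = μ_k mg d = 81.23 J
At B: ½mv² + mgh₂ = mgh₁ − W_f
½mv² = 586.64 − 81.23 − 243.68 = 261.73 J
v = √(2 × 261.73/4.6) = 10.67 m/s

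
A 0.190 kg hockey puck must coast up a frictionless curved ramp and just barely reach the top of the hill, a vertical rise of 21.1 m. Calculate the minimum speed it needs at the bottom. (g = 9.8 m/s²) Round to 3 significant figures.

At the top it is momentarily at rest, so all KE converts to PE: ½mv² = mgh
v = √(2gh) = √(2 × 9.8 × 21.1) = 20.34 m/s

v = 20.3 m/s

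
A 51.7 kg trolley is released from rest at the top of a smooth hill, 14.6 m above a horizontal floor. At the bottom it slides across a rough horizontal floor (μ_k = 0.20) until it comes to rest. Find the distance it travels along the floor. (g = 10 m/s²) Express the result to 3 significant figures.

d = 73.0 m

Energy bookkeeping (friction removes W_f = μ_k N d):
At rest all PE has been dissipated by friction: mgh = μ_k m g d
d = h/μ_k = 14.6/0.20 = 73.00 m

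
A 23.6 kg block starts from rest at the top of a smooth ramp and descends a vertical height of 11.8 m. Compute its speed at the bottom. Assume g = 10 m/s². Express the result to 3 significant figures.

v = 15.4 m/s

Equating total energy at the two states: mgh = ½mv²
v = √(2gh) = √(2 × 10 × 11.8) = √236.00 = 15.36 m/s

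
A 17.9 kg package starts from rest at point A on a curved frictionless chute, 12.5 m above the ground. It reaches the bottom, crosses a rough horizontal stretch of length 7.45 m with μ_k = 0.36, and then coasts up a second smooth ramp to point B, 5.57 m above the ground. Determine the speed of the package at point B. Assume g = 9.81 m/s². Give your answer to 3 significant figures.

Energy at A: mgh₁ = (17.9)(9.81)(12.5) = 2195.0 J
Friction loss: W_f = μ_k mg d = 471.0 J
At B: ½mv² + mgh₂ = mgh₁ − W_f
½mv² = 2195.0 − 471.0 − 978.09 = 745.94 J
v = √(2 × 745.94/17.9) = 9.129 m/s

v = 9.13 m/s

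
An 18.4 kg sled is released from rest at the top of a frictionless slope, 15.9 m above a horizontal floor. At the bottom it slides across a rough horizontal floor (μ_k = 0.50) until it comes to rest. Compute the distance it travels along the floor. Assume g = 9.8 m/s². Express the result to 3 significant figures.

Energy at the top = energy at the end + work done against friction:
At rest all PE has been dissipated by friction: mgh = μ_k m g d
d = h/μ_k = 15.9/0.50 = 31.80 m

d = 31.8 m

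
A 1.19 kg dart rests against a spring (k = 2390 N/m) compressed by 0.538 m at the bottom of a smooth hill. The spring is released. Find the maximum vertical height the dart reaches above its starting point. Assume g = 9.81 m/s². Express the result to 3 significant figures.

h = 29.6 m

All spring PE becomes gravitational PE at the highest point: ½kx² = mgh
h = kx²/(2mg) = (2390)(0.538)²/(2 × 1.19 × 9.81) = 29.63 m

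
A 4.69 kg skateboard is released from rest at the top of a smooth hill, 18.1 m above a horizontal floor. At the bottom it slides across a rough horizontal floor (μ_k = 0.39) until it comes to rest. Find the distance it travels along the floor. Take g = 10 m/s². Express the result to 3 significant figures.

Energy at the top = energy at the end + work done against friction:
At rest all PE has been dissipated by friction: mgh = μ_k m g d
d = h/μ_k = 18.1/0.39 = 46.41 m

d = 46.4 m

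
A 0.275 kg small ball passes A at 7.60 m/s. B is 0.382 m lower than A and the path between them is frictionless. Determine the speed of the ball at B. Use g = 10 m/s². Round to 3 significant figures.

By conservation of mechanical energy, ½mv₀² + mgh = ½mv²
v² = v₀² + 2gh = (7.60)² + 2(10)(0.382) = 65.400
v = √65.400 = 8.087 m/s

v = 8.09 m/s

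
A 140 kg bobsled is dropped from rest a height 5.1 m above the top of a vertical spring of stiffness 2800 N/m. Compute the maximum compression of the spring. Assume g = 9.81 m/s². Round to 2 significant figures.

Measuring PE from the top of the relaxed spring, at max compression the bobsled has dropped H + x with zero KE, so:
mg(H + x) = ½kx²
½(2800)x² − (140)(9.81)x − (140)(9.81)(5.1) = 0
1400x² − 1373x − 7004 = 0
x = [1373 + √(1.886e+06 + 3.9224e+07)]/(2 × 1400) = 2.780 m

x = 2.8 m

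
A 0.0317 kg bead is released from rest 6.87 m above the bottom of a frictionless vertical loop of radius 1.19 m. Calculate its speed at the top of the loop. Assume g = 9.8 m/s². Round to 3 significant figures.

Energy conservation: mgh = ½mv_top² + mg(2r)
v_top² = 2g(h − 2r) = 2(9.8)(6.87 − 2.380) = 88.00
v_top = 9.381 m/s

v = 9.38 m/s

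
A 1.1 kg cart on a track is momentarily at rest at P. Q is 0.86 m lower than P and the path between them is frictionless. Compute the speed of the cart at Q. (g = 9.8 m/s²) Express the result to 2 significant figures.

v = 4.1 m/s

Mechanical energy is conserved (no friction): mgh = ½mv²
The mass cancels from both sides.
v = √(2gh) = √(2 × 9.8 × 0.86) = √16.856 = 4.106 m/s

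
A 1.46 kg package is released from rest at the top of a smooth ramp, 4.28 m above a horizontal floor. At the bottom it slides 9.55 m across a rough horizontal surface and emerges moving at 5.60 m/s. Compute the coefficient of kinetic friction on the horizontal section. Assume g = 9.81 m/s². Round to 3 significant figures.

μ_k = 0.281

Applying the work–energy principle:
mgh = ½mv² + μ_k m g d
mgh = 61.301 J; ½mv² = 22.893 J
W_f = 61.301 − 22.893 = 38.41 J
μ_k = W_f/(mg·d) = 38.41/(14.32 × 9.55) = 0.2808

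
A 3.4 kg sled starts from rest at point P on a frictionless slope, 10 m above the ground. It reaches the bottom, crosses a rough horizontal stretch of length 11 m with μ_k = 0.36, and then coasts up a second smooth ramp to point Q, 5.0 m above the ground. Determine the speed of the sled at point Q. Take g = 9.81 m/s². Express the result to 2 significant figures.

v = 4.5 m/s

Energy at P: mgh₁ = (3.4)(9.81)(10) = 333.54 J
Friction loss: W_f = μ_k mg d = 132.1 J
At Q: ½mv² + mgh₂ = mgh₁ − W_f
½mv² = 333.54 − 132.1 − 166.77 = 34.688 J
v = √(2 × 34.688/3.4) = 4.517 m/s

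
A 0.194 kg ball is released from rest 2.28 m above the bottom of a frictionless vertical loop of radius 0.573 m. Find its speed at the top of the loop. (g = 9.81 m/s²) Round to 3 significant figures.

Energy conservation: mgh = ½mv_top² + mg(2r)
v_top² = 2g(h − 2r) = 2(9.81)(2.28 − 1.146) = 22.25
v_top = 4.717 m/s

v = 4.72 m/s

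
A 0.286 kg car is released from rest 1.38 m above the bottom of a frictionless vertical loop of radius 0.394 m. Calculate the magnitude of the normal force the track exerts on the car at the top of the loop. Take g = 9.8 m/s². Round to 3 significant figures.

Energy from release to top (height 2r): mgh = ½mv_top² + mg(2r)
v_top² = 2g(h − 2r) = 2(9.8)(1.38 − 0.7880) = 11.603 m²/s²
At the top, both N and weight point toward the centre: N + mg = mv_top²/r
N = m(v_top²/r − g) = 0.286(11.603/0.394 − 9.8) = 5.620 N

N = 5.62 N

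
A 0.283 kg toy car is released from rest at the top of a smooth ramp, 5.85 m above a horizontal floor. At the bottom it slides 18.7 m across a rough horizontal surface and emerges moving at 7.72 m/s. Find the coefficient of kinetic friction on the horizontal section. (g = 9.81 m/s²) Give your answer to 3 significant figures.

Applying the work–energy principle:
mgh = ½mv² + μ_k m g d
mgh = 16.241 J; ½mv² = 8.4332 J
W_f = 16.241 − 8.4332 = 7.808 J
μ_k = W_f/(mg·d) = 7.808/(2.776 × 18.7) = 0.1504

μ_k = 0.150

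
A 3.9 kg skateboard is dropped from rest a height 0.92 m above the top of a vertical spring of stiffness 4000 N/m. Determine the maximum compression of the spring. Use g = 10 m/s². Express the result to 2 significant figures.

Let x be the compression. The total drop is H + x, and the skateboard is instantaneously at rest at max compression, so energy conservation gives:
mg(H + x) = ½kx²
½(4000)x² − (3.9)(10)x − (3.9)(10)(0.92) = 0
2000x² − 39.00x − 35.88 = 0
x = [39.00 + √(1521 + 287040)]/(2 × 2000) = 0.1440 m

x = 0.14 m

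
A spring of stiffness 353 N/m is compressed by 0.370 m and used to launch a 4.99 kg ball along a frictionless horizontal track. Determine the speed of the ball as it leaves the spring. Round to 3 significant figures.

v = 3.11 m/s

Spring PE converts entirely to kinetic energy: ½kx² = ½mv²
v = x√(k/m) = 0.370 × √(353/4.99) = 3.112 m/s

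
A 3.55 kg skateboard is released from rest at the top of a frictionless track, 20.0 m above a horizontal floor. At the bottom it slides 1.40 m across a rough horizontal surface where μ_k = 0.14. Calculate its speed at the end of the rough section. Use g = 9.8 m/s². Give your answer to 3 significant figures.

Applying the work–energy principle:
mgh = ½mv² + μ_k m g d
W_f = μ_k mg d = (0.14)(3.55)(9.8)(1.40) = 6.819 J
½mv² = mgh − W_f = 695.80 − 6.819 = 688.98 J
v = √(2 × 688.98/3.55) = 19.70 m/s

v = 19.7 m/s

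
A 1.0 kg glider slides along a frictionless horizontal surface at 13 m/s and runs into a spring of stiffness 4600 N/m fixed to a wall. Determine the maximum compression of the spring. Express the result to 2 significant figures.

All KE is stored as spring PE at maximum compression: ½mv² = ½kx²
x = v√(m/k) = 13 × √(1.0/4600) = 0.1917 m

x = 0.19 m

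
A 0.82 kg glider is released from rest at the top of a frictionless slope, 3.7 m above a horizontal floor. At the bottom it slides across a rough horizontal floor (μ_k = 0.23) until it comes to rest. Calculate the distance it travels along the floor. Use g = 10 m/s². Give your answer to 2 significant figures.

d = 16 m

Energy at the top = energy at the end + work done against friction:
At rest all PE has been dissipated by friction: mgh = μ_k m g d
d = h/μ_k = 3.7/0.23 = 16.09 m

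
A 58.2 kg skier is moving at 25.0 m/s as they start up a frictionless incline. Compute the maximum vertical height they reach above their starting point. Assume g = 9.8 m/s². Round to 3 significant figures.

By energy conservation, ½mv² = mgh
h = v²/(2g) = 25.0²/(2 × 9.8) = 31.89 m

h = 31.9 m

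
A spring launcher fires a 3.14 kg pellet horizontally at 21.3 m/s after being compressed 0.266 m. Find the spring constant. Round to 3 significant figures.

Energy stored in the spring equals the launch KE: ½kx² = ½mv²
k = mv²/x² = (3.14)(21.3)²/(0.266)² = 20134 N/m

k = 20100 N/m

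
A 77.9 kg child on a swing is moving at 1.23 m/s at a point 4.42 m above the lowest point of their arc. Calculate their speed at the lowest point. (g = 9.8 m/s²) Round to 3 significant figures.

v = 9.39 m/s

Equating total energy at the two states: ½mv₀² + mgh = ½mv²
The mass cancels from both sides.
v² = v₀² + 2gh = (1.23)² + 2(9.8)(4.42) = 88.145
v = √88.145 = 9.389 m/s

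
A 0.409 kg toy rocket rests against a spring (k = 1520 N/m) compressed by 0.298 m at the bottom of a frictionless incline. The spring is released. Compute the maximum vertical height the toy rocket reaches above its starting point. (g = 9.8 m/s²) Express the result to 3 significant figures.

All spring PE becomes gravitational PE at the highest point: ½kx² = mgh
h = kx²/(2mg) = (1520)(0.298)²/(2 × 0.409 × 9.8) = 16.84 m

h = 16.8 m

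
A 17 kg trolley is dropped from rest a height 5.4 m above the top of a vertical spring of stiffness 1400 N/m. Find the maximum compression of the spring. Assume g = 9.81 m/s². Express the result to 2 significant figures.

Let x be the compression. The total drop is H + x, and the trolley is instantaneously at rest at max compression, so energy conservation gives:
mg(H + x) = ½kx²
½(1400)x² − (17)(9.81)x − (17)(9.81)(5.4) = 0
700.0x² − 166.8x − 900.6 = 0
x = [166.8 + √(27812 + 2.5216e+06)]/(2 × 700.0) = 1.260 m

x = 1.3 m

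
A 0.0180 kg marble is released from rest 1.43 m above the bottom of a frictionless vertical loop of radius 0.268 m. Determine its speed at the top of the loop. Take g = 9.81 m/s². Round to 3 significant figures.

v = 4.19 m/s

Energy conservation: mgh = ½mv_top² + mg(2r)
v_top² = 2g(h − 2r) = 2(9.81)(1.43 − 0.5360) = 17.54
v_top = 4.188 m/s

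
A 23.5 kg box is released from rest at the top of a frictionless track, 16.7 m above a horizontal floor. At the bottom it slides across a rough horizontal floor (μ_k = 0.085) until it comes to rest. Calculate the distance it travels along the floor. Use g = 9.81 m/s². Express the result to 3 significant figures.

d = 196 m

Applying the work–energy principle:
At rest all PE has been dissipated by friction: mgh = μ_k m g d
d = h/μ_k = 16.7/0.085 = 196.5 m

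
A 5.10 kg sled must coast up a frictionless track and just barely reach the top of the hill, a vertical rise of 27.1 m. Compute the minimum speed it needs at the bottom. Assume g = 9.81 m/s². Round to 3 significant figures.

At the top it is momentarily at rest, so all KE converts to PE: ½mv² = mgh
v = √(2gh) = √(2 × 9.81 × 27.1) = 23.06 m/s

v = 23.1 m/s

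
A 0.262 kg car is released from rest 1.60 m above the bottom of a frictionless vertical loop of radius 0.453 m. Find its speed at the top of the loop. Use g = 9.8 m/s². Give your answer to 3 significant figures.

v = 3.69 m/s

Energy conservation: mgh = ½mv_top² + mg(2r)
v_top² = 2g(h − 2r) = 2(9.8)(1.60 − 0.9060) = 13.60
v_top = 3.688 m/s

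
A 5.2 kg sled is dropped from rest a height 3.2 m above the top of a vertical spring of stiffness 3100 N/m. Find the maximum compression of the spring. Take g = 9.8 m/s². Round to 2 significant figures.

Measuring PE from the top of the relaxed spring, at max compression the sled has dropped H + x with zero KE, so:
mg(H + x) = ½kx²
½(3100)x² − (5.2)(9.8)x − (5.2)(9.8)(3.2) = 0
1550x² − 50.96x − 163.1 = 0
x = [50.96 + √(2597 + 1.0110e+06)]/(2 × 1550) = 0.3412 m

x = 0.34 m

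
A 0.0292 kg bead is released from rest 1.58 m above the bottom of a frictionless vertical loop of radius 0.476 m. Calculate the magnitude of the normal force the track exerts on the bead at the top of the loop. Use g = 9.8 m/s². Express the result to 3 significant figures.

Energy from release to top (height 2r): mgh = ½mv_top² + mg(2r)
v_top² = 2g(h − 2r) = 2(9.8)(1.58 − 0.9520) = 12.309 m²/s²
At the top, both N and weight point toward the centre: N + mg = mv_top²/r
N = m(v_top²/r − g) = 0.0292(12.309/0.476 − 9.8) = 0.4689 N

N = 0.469 N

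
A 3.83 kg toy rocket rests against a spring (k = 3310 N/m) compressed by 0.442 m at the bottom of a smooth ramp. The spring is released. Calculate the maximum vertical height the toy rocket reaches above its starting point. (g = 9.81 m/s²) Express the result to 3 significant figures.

All spring PE becomes gravitational PE at the highest point: ½kx² = mgh
h = kx²/(2mg) = (3310)(0.442)²/(2 × 3.83 × 9.81) = 8.605 m

h = 8.61 m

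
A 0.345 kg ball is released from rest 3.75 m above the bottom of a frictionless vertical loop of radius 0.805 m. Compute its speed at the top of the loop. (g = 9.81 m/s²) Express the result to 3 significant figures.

Energy conservation: mgh = ½mv_top² + mg(2r)
v_top² = 2g(h − 2r) = 2(9.81)(3.75 − 1.610) = 41.99
v_top = 6.480 m/s

v = 6.48 m/s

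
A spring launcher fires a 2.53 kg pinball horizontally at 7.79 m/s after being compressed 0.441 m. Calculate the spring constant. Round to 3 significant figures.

k = 789 N/m

Spring PE at full compression equals KE at release: ½kx² = ½mv²
k = mv²/x² = (2.53)(7.79)²/(0.441)² = 789.4 N/m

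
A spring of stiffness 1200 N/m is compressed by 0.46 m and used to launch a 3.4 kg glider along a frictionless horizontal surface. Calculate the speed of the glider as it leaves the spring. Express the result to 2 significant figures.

Conservation of energy: ½kx² = ½mv²
v = x√(k/m) = 0.46 × √(1200/3.4) = 8.642 m/s

v = 8.6 m/s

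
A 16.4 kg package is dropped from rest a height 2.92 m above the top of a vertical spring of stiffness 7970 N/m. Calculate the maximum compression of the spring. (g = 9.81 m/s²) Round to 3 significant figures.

Let x be the compression. The total drop is H + x, and the package is instantaneously at rest at max compression, so energy conservation gives:
mg(H + x) = ½kx²
½(7970)x² − (16.4)(9.81)x − (16.4)(9.81)(2.92) = 0
3985x² − 160.9x − 469.8 = 0
x = [160.9 + √(25884 + 7.4883e+06)]/(2 × 3985) = 0.3641 m

x = 0.364 m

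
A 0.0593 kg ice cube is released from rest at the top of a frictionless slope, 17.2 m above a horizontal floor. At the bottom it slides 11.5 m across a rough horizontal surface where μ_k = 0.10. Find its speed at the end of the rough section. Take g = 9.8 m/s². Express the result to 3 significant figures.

v = 17.7 m/s

Energy bookkeeping (friction removes W_f = μ_k N d):
mgh = ½mv² + μ_k m g d
W_f = μ_k mg d = (0.10)(0.0593)(9.8)(11.5) = 0.6683 J
½mv² = mgh − W_f = 9.9956 − 0.6683 = 9.3273 J
v = √(2 × 9.3273/0.0593) = 17.74 m/s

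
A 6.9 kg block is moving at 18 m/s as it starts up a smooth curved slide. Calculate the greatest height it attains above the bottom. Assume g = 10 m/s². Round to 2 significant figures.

By energy conservation, ½mv² = mgh
h = v²/(2g) = 18²/(2 × 10) = 16.20 m

h = 16 m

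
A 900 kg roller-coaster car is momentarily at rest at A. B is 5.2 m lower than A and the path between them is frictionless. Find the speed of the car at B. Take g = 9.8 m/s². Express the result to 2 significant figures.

v = 10 m/s

Equating total energy at the two states: mgh = ½mv²
v = √(2gh) = √(2 × 9.8 × 5.2) = √101.92 = 10.10 m/s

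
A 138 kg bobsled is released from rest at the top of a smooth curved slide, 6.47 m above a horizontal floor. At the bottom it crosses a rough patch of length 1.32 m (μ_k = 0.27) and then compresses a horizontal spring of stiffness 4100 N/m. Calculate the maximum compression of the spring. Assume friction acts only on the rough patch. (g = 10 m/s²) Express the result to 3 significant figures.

Initial energy: E₁ = mgh = (138)(10)(6.47) = 8928.6 J
Friction removes W_f = μ_k mg d = (0.27)(138)(10)(1.32) = 491.8 J
Energy reaching the spring: E = 8928.6 − 491.8 = 8436.8 J
At max compression ½kx² = E ⇒ x = √(2E/k) = √(2 × 8436.8/4100) = 2.029 m

x = 2.03 m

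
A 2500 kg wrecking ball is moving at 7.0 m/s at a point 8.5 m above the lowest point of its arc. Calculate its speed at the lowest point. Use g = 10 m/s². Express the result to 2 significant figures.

v = 15 m/s

Equating total energy at the two states: ½mv₀² + mgh = ½mv²
The mass cancels from both sides.
v² = v₀² + 2gh = (7.0)² + 2(10)(8.5) = 219.00
v = √219.00 = 14.80 m/s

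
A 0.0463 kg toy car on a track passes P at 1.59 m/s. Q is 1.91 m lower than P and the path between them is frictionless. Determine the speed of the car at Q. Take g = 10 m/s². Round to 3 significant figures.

Equating total energy at the two states: ½mv₀² + mgh = ½mv²
The mass cancels from both sides.
v² = v₀² + 2gh = (1.59)² + 2(10)(1.91) = 40.728
v = √40.728 = 6.382 m/s

v = 6.38 m/s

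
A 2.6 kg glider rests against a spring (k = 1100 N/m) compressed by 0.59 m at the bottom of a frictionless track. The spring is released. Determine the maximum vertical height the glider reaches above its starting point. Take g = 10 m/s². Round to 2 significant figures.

All spring PE becomes gravitational PE at the highest point: ½kx² = mgh
h = kx²/(2mg) = (1100)(0.59)²/(2 × 2.6 × 10) = 7.364 m

h = 7.4 m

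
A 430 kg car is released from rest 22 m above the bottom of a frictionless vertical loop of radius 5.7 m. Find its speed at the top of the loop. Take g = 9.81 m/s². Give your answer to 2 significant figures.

v = 14 m/s

Energy conservation: mgh = ½mv_top² + mg(2r)
v_top² = 2g(h − 2r) = 2(9.81)(22 − 11.40) = 208.0
v_top = 14.42 m/s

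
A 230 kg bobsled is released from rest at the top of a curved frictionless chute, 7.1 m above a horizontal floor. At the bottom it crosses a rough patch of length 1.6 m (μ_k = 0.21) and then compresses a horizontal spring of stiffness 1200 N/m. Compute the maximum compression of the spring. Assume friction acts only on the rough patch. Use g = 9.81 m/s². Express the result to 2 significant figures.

x = 5.0 m

Initial energy: E₁ = mgh = (230)(9.81)(7.1) = 16020 J
Friction removes W_f = μ_k mg d = (0.21)(230)(9.81)(1.6) = 758.1 J
Energy reaching the spring: E = 16020 − 758.1 = 15262 J
At max compression ½kx² = E ⇒ x = √(2E/k) = √(2 × 15262/1200) = 5.043 m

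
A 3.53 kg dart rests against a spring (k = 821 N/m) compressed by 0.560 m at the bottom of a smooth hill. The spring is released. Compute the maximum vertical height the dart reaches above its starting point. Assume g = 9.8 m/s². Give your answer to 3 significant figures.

At maximum height the dart is at rest, so ½kx² = mgh
h = kx²/(2mg) = (821)(0.560)²/(2 × 3.53 × 9.8) = 3.721 m

h = 3.72 m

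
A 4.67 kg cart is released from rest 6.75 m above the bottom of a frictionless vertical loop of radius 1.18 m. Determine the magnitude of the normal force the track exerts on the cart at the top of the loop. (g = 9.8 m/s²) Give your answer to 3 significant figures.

Energy from release to top (height 2r): mgh = ½mv_top² + mg(2r)
v_top² = 2g(h − 2r) = 2(9.8)(6.75 − 2.360) = 86.044 m²/s²
At the top, both N and weight point toward the centre: N + mg = mv_top²/r
N = m(v_top²/r − g) = 4.67(86.044/1.18 − 9.8) = 294.8 N

N = 295 N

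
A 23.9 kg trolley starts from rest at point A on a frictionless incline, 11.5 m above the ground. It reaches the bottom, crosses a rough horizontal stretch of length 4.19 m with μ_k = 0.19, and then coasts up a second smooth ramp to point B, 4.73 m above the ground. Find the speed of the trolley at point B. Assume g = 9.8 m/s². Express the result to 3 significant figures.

v = 10.8 m/s

Energy at A: mgh₁ = (23.9)(9.8)(11.5) = 2693.5 J
Friction loss: W_f = μ_k mg d = 186.5 J
At B: ½mv² + mgh₂ = mgh₁ − W_f
½mv² = 2693.5 − 186.5 − 1107.9 = 1399.2 J
v = √(2 × 1399.2/23.9) = 10.82 m/s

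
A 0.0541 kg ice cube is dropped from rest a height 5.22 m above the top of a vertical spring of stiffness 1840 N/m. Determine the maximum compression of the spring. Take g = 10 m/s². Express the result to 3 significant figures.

x = 0.0557 m

Measuring PE from the top of the relaxed spring, at max compression the cube has dropped H + x with zero KE, so:
mg(H + x) = ½kx²
½(1840)x² − (0.0541)(10)x − (0.0541)(10)(5.22) = 0
920.0x² − 0.5410x − 2.824 = 0
x = [0.5410 + √(0.2927 + 10392)]/(2 × 920.0) = 0.05570 m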